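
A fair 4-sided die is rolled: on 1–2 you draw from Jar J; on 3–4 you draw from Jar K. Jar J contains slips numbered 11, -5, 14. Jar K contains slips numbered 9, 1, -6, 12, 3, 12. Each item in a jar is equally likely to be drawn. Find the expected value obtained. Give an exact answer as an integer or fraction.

71/12

E[X | Jar J] = (11 − 5 + 14)/3 = 20/3
E[X | Jar K] = (9 + 1 − 6 + 12 + 3 + 12)/6 = 31/6
E[X] = (1/2)·20/3 + (1/2)·31/6 = 71/12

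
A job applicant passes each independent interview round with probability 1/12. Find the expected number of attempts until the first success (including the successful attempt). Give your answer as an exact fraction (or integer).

12

For a geometric distribution, E[trials] = 1/p = 1/(1/12) = 12.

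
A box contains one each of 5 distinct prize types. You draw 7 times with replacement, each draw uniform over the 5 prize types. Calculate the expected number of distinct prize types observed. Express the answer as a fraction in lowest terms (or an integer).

61741/15625

Let Xⱼ=1 if type j appears at least once. P(Xⱼ=1) = 1 − ((5−1)/5)^7 = 61741/78125.
E[#distinct] = 5·61741/78125 = 61741/15625.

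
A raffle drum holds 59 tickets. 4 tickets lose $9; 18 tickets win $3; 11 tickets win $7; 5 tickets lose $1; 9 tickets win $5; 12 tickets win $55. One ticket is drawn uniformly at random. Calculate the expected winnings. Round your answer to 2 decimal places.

E[payout] = (4/59)·(-9) + (18/59)·3 + (11/59)·7 + (5/59)·(-1) + (9/59)·5 + (12/59)·55 = 795/59
≈ $13.47

$13.47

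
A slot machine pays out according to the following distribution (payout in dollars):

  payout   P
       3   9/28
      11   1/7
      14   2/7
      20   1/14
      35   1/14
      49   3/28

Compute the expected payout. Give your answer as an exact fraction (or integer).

110/7 dollars

E[X] = (9/28)·3 + (1/7)·11 + (2/7)·14 + (1/14)·20 + (1/14)·35 + (3/28)·49
     = 110/7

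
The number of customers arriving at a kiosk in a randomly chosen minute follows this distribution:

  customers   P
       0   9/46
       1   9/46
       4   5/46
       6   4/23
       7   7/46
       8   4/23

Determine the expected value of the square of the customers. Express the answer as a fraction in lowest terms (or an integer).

E[X²] = (9/46)·0 + (9/46)·1 + (5/46)·16 + (4/23)·36 + (7/46)·49 + (4/23)·64
     = 616/23

616/23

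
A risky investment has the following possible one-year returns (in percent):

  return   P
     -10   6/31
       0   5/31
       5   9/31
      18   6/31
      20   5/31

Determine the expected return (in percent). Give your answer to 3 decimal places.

6.226

E[X] = (6/31)·(-10) + (5/31)·0 + (9/31)·5 + (6/31)·18 + (5/31)·20
     = 193/31 ≈ 6.226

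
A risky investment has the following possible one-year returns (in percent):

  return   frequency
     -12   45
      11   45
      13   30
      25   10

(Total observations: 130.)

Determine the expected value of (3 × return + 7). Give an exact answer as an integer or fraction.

Total = 130, so P(return=-12) = 45/130, etc.
E[3x+7] = (9/26)·(-29) + (9/26)·40 + (3/13)·46 + (1/13)·82
     = 539/26

539/26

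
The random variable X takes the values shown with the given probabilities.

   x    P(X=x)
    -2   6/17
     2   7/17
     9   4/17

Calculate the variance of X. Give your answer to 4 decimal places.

E[X] = (6/17)·(-2) + (7/17)·2 + (4/17)·9 = 38/17
E[X²] = (6/17)·4 + (7/17)·4 + (4/17)·81 = 376/17
Var(X) = 376/17 − (38/17)² = 4948/289 ≈ 17.1211

17.1211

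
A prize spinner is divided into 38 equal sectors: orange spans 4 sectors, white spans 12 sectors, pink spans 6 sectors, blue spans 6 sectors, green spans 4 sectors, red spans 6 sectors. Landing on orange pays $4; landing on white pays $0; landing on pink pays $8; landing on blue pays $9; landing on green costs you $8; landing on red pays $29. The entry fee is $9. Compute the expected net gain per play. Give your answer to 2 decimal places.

-$2.16

E[payout] = (4/38)·4 + (12/38)·0 + (6/38)·8 + (6/38)·9 + (4/38)·(-8) + (6/38)·29 = 130/19
Expected profit = 130/19 − 9 = -41/19 ≈ -$2.16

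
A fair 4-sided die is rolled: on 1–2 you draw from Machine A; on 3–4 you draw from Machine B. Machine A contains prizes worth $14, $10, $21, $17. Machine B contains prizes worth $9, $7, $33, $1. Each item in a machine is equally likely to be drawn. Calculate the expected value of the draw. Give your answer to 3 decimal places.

$14.000

E[X | Machine A] = (14 + 10 + 21 + 17)/4 = 31/2
E[X | Machine B] = (9 + 7 + 33 + 1)/4 = 25/2
E[X] = (1/2)·31/2 + (1/2)·25/2 = 14 ≈ 14.000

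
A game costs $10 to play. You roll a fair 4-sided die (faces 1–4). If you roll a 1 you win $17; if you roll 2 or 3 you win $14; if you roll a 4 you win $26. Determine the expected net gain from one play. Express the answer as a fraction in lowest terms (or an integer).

E[payout] = (1/2)·14 + (1/4)·17 + (1/4)·26 = 71/4
Expected profit = 71/4 − 10 = 31/4

31/4 dollars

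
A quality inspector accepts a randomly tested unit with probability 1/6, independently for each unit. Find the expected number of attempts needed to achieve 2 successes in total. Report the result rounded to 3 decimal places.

12.000

By linearity (sum of 2 independent geometric waits), E[trials] = 2/p = 2/(1/6) = 12.
≈ 12.000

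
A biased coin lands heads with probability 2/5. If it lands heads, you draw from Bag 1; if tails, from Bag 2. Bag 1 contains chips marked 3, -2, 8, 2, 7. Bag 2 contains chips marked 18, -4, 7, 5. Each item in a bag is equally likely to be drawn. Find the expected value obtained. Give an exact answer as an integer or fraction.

E[X | Bag 1] = (3 − 2 + 8 + 2 + 7)/5 = 18/5
E[X | Bag 2] = (18 − 4 + 7 + 5)/4 = 13/2
E[X] = (2/5)·18/5 + (3/5)·13/2 = 267/50

267/50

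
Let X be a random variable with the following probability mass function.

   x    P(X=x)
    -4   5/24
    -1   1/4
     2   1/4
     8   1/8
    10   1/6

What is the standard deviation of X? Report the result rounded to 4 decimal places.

4.9910

E[X] = 25/12, E[X²] = 117/4
Var(X) = E[X²] − (E[X])² = 117/4 − 625/144 = 3587/144
SD(X) = √(3587/144) ≈ 4.9910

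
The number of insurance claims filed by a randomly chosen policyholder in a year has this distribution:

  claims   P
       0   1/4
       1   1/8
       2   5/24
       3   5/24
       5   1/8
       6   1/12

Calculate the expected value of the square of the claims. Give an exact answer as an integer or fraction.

215/24

E[X²] = (1/4)·0 + (1/8)·1 + (5/24)·4 + (5/24)·9 + (1/8)·25 + (1/12)·36
     = 215/24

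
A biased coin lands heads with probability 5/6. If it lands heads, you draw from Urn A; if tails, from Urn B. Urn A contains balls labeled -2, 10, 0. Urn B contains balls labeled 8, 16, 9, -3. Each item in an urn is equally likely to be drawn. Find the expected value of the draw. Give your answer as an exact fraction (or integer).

E[X | Urn A] = (-2 + 10 + 0)/3 = 8/3
E[X | Urn B] = (8 + 16 + 9 − 3)/4 = 15/2
E[X] = (5/6)·8/3 + (1/6)·15/2 = 125/36

125/36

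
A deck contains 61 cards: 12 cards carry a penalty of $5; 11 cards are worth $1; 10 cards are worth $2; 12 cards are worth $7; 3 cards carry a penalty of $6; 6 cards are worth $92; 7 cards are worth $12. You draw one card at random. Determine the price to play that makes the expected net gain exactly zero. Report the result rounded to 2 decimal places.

E[payout] = (12/61)·(-5) + (11/61)·1 + (10/61)·2 + (12/61)·7 + (3/61)·(-6) + (6/61)·92 + (7/61)·12 = 673/61
Fair fee = E[payout] = 673/61 ≈ $11.03

$11.03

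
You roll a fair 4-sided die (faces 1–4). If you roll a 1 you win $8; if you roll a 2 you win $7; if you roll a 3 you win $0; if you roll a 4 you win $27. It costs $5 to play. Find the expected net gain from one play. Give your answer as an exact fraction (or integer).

11/2 dollars

E[payout] = (1/4)·0 + (1/4)·7 + (1/4)·8 + (1/4)·27 = 21/2
Expected profit = 21/2 − 5 = 11/2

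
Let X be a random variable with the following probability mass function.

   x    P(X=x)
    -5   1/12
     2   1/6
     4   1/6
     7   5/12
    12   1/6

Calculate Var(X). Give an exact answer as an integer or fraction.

E[X] = (1/12)·(-5) + (1/6)·2 + (1/6)·4 + (5/12)·7 + (1/6)·12 = 11/2
E[X²] = (1/12)·25 + (1/6)·4 + (1/6)·16 + (5/12)·49 + (1/6)·144 = 299/6
Var(X) = 299/6 − (11/2)² = 235/12

235/12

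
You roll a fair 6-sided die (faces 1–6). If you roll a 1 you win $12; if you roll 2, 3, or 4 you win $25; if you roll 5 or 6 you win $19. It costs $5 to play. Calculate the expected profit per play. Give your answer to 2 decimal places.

$15.83

E[payout] = (1/6)·12 + (1/3)·19 + (1/2)·25 = 125/6
Expected profit = 125/6 − 5 = 95/6 ≈ $15.83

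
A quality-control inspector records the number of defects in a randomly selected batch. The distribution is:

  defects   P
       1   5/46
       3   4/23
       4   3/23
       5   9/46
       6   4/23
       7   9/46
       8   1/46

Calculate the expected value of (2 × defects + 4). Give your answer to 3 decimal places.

13.435

E[2x+4] = (5/46)·6 + (4/23)·10 + (3/23)·12 + (9/46)·14 + (4/23)·16 + (9/46)·18 + (1/46)·20
     = 309/23 ≈ 13.435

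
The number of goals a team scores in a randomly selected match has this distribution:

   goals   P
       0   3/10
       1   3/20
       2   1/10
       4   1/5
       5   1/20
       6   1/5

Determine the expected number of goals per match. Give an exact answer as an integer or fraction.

13/5

E[X] = (3/10)·0 + (3/20)·1 + (1/10)·2 + (1/5)·4 + (1/20)·5 + (1/5)·6
     = 13/5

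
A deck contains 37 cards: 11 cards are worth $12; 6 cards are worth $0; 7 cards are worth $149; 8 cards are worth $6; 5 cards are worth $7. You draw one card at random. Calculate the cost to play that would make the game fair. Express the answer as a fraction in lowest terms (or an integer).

E[payout] = (11/37)·12 + (6/37)·0 + (7/37)·149 + (8/37)·6 + (5/37)·7 = 34
Fair fee = E[payout] = 34

$34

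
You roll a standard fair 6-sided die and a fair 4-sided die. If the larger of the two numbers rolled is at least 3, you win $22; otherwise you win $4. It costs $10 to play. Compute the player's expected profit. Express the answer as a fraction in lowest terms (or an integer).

$9

E[payout] = (1/6)·4 + (5/6)·22 = 19
Expected profit = 19 − 10 = 9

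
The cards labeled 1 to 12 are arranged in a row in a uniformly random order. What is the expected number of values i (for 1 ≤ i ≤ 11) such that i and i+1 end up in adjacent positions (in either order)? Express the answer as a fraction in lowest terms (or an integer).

For each i ∈ {1,…,11}, let Xᵢ = 1 if i and i+1 are adjacent. P(Xᵢ=1) = 2·(12−1)!/12! = 2/12.
By linearity, E[ΣXᵢ] = (11)·(2/12) = 11/6.

11/6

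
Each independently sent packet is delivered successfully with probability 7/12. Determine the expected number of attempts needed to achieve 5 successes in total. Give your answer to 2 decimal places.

8.57

By linearity (sum of 5 independent geometric waits), E[trials] = 5/p = 5/(7/12) = 60/7.
≈ 8.57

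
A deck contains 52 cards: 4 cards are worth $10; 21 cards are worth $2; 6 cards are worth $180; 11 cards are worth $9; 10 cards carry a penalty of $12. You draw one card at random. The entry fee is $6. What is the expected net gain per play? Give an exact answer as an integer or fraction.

E[payout] = (4/52)·10 + (21/52)·2 + (6/52)·180 + (11/52)·9 + (10/52)·(-12) = 1141/52
Expected profit = 1141/52 − 6 = 829/52

829/52 dollars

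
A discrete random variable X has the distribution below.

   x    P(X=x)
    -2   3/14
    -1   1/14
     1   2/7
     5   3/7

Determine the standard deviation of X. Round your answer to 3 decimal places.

2.865

E[X] = 27/14, E[X²] = 167/14
Var(X) = E[X²] − (E[X])² = 167/14 − 729/196 = 1609/196
SD(X) = √(1609/196) ≈ 2.865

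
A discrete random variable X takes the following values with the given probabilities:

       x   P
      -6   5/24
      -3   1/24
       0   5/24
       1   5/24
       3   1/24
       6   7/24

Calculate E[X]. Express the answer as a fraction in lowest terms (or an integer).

17/24

E[X] = (5/24)·(-6) + (1/24)·(-3) + (5/24)·0 + (5/24)·1 + (1/24)·3 + (7/24)·6
     = 17/24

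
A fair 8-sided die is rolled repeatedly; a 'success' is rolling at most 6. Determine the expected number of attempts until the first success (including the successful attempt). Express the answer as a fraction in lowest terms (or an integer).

For a geometric distribution, E[trials] = 1/p = 1/(3/4) = 4/3.

4/3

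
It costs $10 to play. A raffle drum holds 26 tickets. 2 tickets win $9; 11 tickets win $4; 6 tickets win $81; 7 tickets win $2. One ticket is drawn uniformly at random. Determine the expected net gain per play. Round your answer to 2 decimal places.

$11.62

E[payout] = (2/26)·9 + (11/26)·4 + (6/26)·81 + (7/26)·2 = 281/13
Expected profit = 281/13 − 10 = 151/13 ≈ $11.62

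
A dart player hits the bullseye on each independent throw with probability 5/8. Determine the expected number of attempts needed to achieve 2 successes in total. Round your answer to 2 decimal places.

3.20

By linearity (sum of 2 independent geometric waits), E[trials] = 2/p = 2/(5/8) = 16/5.
≈ 3.20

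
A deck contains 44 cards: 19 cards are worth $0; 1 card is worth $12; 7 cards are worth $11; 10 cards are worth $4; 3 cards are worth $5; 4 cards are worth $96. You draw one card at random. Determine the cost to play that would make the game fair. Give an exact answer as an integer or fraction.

E[payout] = (19/44)·0 + (1/44)·12 + (7/44)·11 + (10/44)·4 + (3/44)·5 + (4/44)·96 = 12
Fair fee = E[payout] = 12

$12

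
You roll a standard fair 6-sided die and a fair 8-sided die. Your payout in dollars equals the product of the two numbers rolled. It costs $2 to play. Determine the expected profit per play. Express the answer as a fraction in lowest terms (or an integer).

55/4 dollars

Distribution of the product of the two numbers rolled: 1 w.p. 1/48, 2 w.p. 1/24, 3 w.p. 1/24, 4 w.p. 1/16, 5 w.p. 1/24, 6 w.p. 1/12, …
E[payout] = (1/48)·1 + (1/24)·2 + (1/24)·3 + (1/16)·4 + (1/24)·5 + (1/12)·6 + (1/48)·7 + (1/16)·8 + (1/48)·9 + (1/24)·10 + (1/12)·12 + (1/48)·14 + (1/24)·15 + (1/24)·16 + (1/24)·18 + (1/24)·20 + (1/48)·21 + (1/16)·24 + (1/48)·25 + (1/48)·28 + (1/24)·30 + (1/48)·32 + (1/48)·35 + (1/48)·36 + (1/48)·40 + (1/48)·42 + (1/48)·48 = 63/4
Expected profit = 63/4 − 2 = 55/4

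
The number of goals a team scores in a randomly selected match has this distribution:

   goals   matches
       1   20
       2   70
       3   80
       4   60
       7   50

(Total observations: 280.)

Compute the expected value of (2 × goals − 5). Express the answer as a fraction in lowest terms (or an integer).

Total = 280, so P(goals=1) = 20/280, etc.
E[2x-5] = (1/14)·(-3) + (1/4)·(-1) + (2/7)·1 + (3/14)·3 + (5/28)·9
     = 29/14

29/14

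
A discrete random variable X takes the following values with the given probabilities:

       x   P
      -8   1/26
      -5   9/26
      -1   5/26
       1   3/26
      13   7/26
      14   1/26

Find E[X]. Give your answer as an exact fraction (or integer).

25/13

E[X] = (1/26)·(-8) + (9/26)·(-5) + (5/26)·(-1) + (3/26)·1 + (7/26)·13 + (1/26)·14
     = 25/13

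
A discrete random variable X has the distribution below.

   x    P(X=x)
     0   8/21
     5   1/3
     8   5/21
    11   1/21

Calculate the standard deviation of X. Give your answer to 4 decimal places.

E[X] = 86/21, E[X²] = 88/3
Var(X) = E[X²] − (E[X])² = 88/3 − 7396/441 = 5540/441
SD(X) = √(5540/441) ≈ 3.5443

3.5443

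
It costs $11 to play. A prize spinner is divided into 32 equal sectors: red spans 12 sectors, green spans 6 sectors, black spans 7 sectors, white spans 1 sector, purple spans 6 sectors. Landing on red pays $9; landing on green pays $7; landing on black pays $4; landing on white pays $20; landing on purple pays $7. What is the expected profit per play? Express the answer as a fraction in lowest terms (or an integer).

E[payout] = (12/32)·9 + (6/32)·7 + (7/32)·4 + (1/32)·20 + (6/32)·7 = 15/2
Expected profit = 15/2 − 11 = -7/2

-7/2 dollars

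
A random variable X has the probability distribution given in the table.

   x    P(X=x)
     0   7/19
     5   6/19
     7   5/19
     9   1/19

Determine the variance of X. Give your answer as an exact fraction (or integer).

E[X] = (7/19)·0 + (6/19)·5 + (5/19)·7 + (1/19)·9 = 74/19
E[X²] = (7/19)·0 + (6/19)·25 + (5/19)·49 + (1/19)·81 = 476/19
Var(X) = 476/19 − (74/19)² = 3568/361

3568/361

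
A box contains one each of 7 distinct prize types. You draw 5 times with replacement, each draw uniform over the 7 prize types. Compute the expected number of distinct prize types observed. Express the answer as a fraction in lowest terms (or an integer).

Let Xⱼ=1 if type j appears at least once. P(Xⱼ=1) = 1 − ((7−1)/7)^5 = 9031/16807.
E[#distinct] = 7·9031/16807 = 9031/2401.

9031/2401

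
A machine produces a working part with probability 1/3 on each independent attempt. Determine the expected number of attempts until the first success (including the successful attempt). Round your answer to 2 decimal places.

3.00

For a geometric distribution, E[trials] = 1/p = 1/(1/3) = 3.
≈ 3.00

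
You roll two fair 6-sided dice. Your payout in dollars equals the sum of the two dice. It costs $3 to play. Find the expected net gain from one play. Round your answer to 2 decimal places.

Distribution of the sum of the two dice: 2 w.p. 1/36, 3 w.p. 1/18, 4 w.p. 1/12, 5 w.p. 1/9, 6 w.p. 5/36, 7 w.p. 1/6, …
E[payout] = (1/36)·2 + (1/18)·3 + (1/12)·4 + (1/9)·5 + (5/36)·6 + (1/6)·7 + (5/36)·8 + (1/9)·9 + (1/12)·10 + (1/18)·11 + (1/36)·12 = 7
Expected profit = 7 − 3 = 4 ≈ $4.00

$4.00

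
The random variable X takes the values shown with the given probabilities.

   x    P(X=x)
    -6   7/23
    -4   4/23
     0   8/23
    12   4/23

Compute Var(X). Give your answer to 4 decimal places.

E[X] = (7/23)·(-6) + (4/23)·(-4) + (8/23)·0 + (4/23)·12 = -10/23
E[X²] = (7/23)·36 + (4/23)·16 + (8/23)·0 + (4/23)·144 = 892/23
Var(X) = 892/23 − (-10/23)² = 20416/529 ≈ 38.5936

38.5936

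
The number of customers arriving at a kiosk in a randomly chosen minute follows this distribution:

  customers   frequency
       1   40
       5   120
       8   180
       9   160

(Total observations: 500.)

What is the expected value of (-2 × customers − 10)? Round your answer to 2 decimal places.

Total = 500, so P(customers=1) = 40/500, etc.
E[-2x-10] = (2/25)·(-12) + (6/25)·(-20) + (9/25)·(-26) + (8/25)·(-28)
     = -602/25 ≈ -24.08

-24.08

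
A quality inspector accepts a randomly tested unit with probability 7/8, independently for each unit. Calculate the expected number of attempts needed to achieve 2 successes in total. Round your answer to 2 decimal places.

2.29

By linearity (sum of 2 independent geometric waits), E[trials] = 2/p = 2/(7/8) = 16/7.
≈ 2.29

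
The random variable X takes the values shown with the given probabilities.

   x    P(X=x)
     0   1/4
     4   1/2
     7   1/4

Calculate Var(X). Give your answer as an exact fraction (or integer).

E[X] = (1/4)·0 + (1/2)·4 + (1/4)·7 = 15/4
E[X²] = (1/4)·0 + (1/2)·16 + (1/4)·49 = 81/4
Var(X) = 81/4 − (15/4)² = 99/16

99/16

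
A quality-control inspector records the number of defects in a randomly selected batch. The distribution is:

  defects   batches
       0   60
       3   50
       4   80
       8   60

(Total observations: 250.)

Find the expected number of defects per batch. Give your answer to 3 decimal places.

3.800

Total = 250, so P(defects=0) = 60/250, etc.
E[X] = (6/25)·0 + (1/5)·3 + (8/25)·4 + (6/25)·8
     = 19/5 ≈ 3.800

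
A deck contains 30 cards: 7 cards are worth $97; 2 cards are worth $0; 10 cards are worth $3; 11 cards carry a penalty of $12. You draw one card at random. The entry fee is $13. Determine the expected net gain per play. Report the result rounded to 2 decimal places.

E[payout] = (7/30)·97 + (2/30)·0 + (10/30)·3 + (11/30)·(-12) = 577/30
Expected profit = 577/30 − 13 = 187/30 ≈ $6.23

$6.23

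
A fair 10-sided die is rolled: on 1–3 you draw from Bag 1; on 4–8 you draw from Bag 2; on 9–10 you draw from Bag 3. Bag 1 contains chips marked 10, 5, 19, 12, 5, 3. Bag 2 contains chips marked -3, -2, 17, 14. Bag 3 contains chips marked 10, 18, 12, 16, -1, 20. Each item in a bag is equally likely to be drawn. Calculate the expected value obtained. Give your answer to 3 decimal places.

8.450

E[X | Bag 1] = (10 + 5 + 19 + 12 + 5 + 3)/6 = 9
E[X | Bag 2] = (-3 − 2 + 17 + 14)/4 = 13/2
E[X | Bag 3] = (10 + 18 + 12 + 16 − 1 + 20)/6 = 25/2
E[X] = (3/10)·9 + (1/2)·13/2 + (1/5)·25/2 = 169/20 ≈ 8.450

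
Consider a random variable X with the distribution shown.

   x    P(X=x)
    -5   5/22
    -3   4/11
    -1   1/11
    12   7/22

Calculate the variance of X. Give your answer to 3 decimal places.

52.614

E[X] = (5/22)·(-5) + (4/11)·(-3) + (1/11)·(-1) + (7/22)·12 = 3/2
E[X²] = (5/22)·25 + (4/11)·9 + (1/11)·1 + (7/22)·144 = 1207/22
Var(X) = 1207/22 − (3/2)² = 2315/44 ≈ 52.614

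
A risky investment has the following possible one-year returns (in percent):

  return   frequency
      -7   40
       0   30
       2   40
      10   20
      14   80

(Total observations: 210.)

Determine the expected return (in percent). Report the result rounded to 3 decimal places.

5.333

Total = 210, so P(return=-7) = 40/210, etc.
E[X] = (4/21)·(-7) + (1/7)·0 + (4/21)·2 + (2/21)·10 + (8/21)·14
     = 16/3 ≈ 5.333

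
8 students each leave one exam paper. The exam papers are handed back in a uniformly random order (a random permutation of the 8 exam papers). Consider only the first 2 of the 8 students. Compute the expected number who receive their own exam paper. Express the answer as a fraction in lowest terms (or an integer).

1/4

Let Xᵢ = 1 if person i gets their own exam paper. For each i, P(Xᵢ=1) = 1/8.
By linearity of expectation, E[X₁+…+X_2] = 2·(1/8) = 1/4.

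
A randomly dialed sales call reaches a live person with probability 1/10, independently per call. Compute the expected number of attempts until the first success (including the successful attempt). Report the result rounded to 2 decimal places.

For a geometric distribution, E[trials] = 1/p = 1/(1/10) = 10.
≈ 10.00

10.00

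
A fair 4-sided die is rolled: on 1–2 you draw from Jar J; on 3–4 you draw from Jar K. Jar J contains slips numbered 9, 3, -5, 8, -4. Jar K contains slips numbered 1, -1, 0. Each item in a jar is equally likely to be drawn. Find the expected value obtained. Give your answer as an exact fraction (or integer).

11/10

E[X | Jar J] = (9 + 3 − 5 + 8 − 4)/5 = 11/5
E[X | Jar K] = (1 − 1 + 0)/3 = 0
E[X] = (1/2)·11/5 + (1/2)·0 = 11/10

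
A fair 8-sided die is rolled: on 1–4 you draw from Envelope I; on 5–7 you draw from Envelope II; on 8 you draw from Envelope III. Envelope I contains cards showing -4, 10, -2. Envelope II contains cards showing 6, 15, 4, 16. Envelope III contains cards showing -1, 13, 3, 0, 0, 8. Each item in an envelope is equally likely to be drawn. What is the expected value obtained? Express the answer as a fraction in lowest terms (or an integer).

E[X | Envelope I] = (-4 + 10 − 2)/3 = 4/3
E[X | Envelope II] = (6 + 15 + 4 + 16)/4 = 41/4
E[X | Envelope III] = (-1 + 13 + 3 + 0 + 0 + 8)/6 = 23/6
E[X] = (1/2)·4/3 + (3/8)·41/4 + (1/8)·23/6 = 479/96

479/96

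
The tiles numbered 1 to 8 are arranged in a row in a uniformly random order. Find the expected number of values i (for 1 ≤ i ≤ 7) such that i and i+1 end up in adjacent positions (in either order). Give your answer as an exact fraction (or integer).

7/4

For each i ∈ {1,…,7}, let Xᵢ = 1 if i and i+1 are adjacent. P(Xᵢ=1) = 2·(8−1)!/8! = 2/8.
By linearity, E[ΣXᵢ] = (7)·(2/8) = 7/4.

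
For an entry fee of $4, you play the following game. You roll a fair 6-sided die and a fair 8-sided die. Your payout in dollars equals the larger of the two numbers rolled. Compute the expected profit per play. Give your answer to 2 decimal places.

$1.23

Distribution of the larger of the two numbers rolled: 1 w.p. 1/48, 2 w.p. 1/16, 3 w.p. 5/48, 4 w.p. 7/48, 5 w.p. 3/16, 6 w.p. 11/48, …
E[payout] = (1/48)·1 + (1/16)·2 + (5/48)·3 + (7/48)·4 + (3/16)·5 + (11/48)·6 + (1/8)·7 + (1/8)·8 = 251/48
Expected profit = 251/48 − 4 = 59/48 ≈ $1.23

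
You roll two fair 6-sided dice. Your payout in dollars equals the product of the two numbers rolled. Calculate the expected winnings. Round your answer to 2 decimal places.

$12.25

Distribution of the product of the two numbers rolled: 1 w.p. 1/36, 2 w.p. 1/18, 3 w.p. 1/18, 4 w.p. 1/12, 5 w.p. 1/18, 6 w.p. 1/9, …
E[payout] = (1/36)·1 + (1/18)·2 + (1/18)·3 + (1/12)·4 + (1/18)·5 + (1/9)·6 + (1/18)·8 + (1/36)·9 + (1/18)·10 + (1/9)·12 + (1/18)·15 + (1/36)·16 + (1/18)·18 + (1/18)·20 + (1/18)·24 + (1/36)·25 + (1/18)·30 + (1/36)·36 = 49/4
≈ $12.25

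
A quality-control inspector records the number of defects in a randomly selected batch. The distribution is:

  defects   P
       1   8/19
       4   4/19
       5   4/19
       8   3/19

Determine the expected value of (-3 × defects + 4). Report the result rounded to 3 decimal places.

E[-3x+4] = (8/19)·1 + (4/19)·(-8) + (4/19)·(-11) + (3/19)·(-20)
     = -128/19 ≈ -6.737

-6.737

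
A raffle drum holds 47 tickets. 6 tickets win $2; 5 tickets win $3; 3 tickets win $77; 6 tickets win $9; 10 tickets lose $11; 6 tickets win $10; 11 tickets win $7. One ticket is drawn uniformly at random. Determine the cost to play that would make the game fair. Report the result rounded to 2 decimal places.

$7.21

E[payout] = (6/47)·2 + (5/47)·3 + (3/47)·77 + (6/47)·9 + (10/47)·(-11) + (6/47)·10 + (11/47)·7 = 339/47
Fair fee = E[payout] = 339/47 ≈ $7.21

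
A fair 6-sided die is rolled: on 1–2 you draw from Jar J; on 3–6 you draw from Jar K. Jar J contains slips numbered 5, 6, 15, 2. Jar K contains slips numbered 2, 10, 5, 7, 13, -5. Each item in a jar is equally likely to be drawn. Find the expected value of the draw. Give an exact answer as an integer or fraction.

E[X | Jar J] = (5 + 6 + 15 + 2)/4 = 7
E[X | Jar K] = (2 + 10 + 5 + 7 + 13 − 5)/6 = 16/3
E[X] = (1/3)·7 + (2/3)·16/3 = 53/9

53/9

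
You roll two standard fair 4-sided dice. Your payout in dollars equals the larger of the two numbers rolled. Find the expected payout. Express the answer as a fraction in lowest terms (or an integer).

25/8 dollars

Distribution of the larger of the two numbers rolled: 1 w.p. 1/16, 2 w.p. 3/16, 3 w.p. 5/16, 4 w.p. 7/16
E[payout] = (1/16)·1 + (3/16)·2 + (5/16)·3 + (7/16)·4 = 25/8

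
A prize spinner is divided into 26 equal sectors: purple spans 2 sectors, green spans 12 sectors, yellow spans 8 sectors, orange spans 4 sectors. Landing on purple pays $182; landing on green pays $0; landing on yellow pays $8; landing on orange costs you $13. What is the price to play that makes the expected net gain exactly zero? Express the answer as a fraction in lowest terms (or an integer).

E[payout] = (2/26)·182 + (12/26)·0 + (8/26)·8 + (4/26)·(-13) = 188/13
Fair fee = E[payout] = 188/13

188/13 dollars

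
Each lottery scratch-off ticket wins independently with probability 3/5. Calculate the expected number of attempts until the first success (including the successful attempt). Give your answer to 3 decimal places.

For a geometric distribution, E[trials] = 1/p = 1/(3/5) = 5/3.
≈ 1.667

1.667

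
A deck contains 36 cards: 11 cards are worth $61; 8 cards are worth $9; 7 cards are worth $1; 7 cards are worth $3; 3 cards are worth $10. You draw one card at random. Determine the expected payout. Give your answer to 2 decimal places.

E[payout] = (11/36)·61 + (8/36)·9 + (7/36)·1 + (7/36)·3 + (3/36)·10 = 89/4
≈ $22.25

$22.25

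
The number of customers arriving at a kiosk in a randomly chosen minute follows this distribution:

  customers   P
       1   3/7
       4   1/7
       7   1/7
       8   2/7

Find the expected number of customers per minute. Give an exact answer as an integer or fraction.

E[X] = (3/7)·1 + (1/7)·4 + (1/7)·7 + (2/7)·8
     = 30/7

30/7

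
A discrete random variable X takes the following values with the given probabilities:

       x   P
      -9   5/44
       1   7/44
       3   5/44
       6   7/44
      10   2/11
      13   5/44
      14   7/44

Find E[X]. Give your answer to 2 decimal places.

E[X] = (5/44)·(-9) + (7/44)·1 + (5/44)·3 + (7/44)·6 + (2/11)·10 + (5/44)·13 + (7/44)·14
     = 131/22 ≈ 5.95

5.95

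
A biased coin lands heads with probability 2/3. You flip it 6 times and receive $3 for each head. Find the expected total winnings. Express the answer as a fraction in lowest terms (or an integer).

E[#heads] = 6·2/3 = 4 (linearity over flips).
E[winnings] = 3·4 = 12.

$12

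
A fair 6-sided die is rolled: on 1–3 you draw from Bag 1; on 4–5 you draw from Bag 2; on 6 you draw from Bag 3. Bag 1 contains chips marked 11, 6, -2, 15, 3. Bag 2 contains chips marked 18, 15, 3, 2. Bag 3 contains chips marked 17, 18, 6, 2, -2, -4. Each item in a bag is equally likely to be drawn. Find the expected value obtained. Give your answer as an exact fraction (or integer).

E[X | Bag 1] = (11 + 6 − 2 + 15 + 3)/5 = 33/5
E[X | Bag 2] = (18 + 15 + 3 + 2)/4 = 19/2
E[X | Bag 3] = (17 + 18 + 6 + 2 − 2 − 4)/6 = 37/6
E[X] = (1/2)·33/5 + (1/3)·19/2 + (1/6)·37/6 = 1349/180

1349/180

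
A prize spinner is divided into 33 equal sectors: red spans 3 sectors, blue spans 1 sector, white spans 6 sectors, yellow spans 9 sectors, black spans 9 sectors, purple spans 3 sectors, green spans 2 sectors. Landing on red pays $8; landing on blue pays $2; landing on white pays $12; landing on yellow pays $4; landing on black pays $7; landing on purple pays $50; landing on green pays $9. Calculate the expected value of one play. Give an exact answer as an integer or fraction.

365/33 dollars

E[payout] = (3/33)·8 + (1/33)·2 + (6/33)·12 + (9/33)·4 + (9/33)·7 + (3/33)·50 + (2/33)·9 = 365/33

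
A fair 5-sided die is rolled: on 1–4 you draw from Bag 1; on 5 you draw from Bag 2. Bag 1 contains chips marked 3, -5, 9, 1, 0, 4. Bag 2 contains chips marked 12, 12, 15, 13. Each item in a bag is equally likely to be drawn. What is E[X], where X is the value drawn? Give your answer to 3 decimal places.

4.200

E[X | Bag 1] = (3 − 5 + 9 + 1 + 0 + 4)/6 = 2
E[X | Bag 2] = (12 + 12 + 15 + 13)/4 = 13
E[X] = (4/5)·2 + (1/5)·13 = 21/5 ≈ 4.200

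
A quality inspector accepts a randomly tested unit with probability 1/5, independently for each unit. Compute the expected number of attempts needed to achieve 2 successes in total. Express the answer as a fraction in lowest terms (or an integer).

10

By linearity (sum of 2 independent geometric waits), E[trials] = 2/p = 2/(1/5) = 10.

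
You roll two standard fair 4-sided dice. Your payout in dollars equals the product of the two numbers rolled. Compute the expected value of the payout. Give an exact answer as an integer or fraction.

25/4 dollars

Distribution of the product of the two numbers rolled: 1 w.p. 1/16, 2 w.p. 1/8, 3 w.p. 1/8, 4 w.p. 3/16, 6 w.p. 1/8, 8 w.p. 1/8, …
E[payout] = (1/16)·1 + (1/8)·2 + (1/8)·3 + (3/16)·4 + (1/8)·6 + (1/8)·8 + (1/16)·9 + (1/8)·12 + (1/16)·16 = 25/4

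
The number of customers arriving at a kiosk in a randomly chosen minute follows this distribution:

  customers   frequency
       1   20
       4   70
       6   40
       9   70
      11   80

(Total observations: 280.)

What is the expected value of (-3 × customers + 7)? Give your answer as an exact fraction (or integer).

-419/28

Total = 280, so P(customers=1) = 20/280, etc.
E[-3x+7] = (1/14)·4 + (1/4)·(-5) + (1/7)·(-11) + (1/4)·(-20) + (2/7)·(-26)
     = -419/28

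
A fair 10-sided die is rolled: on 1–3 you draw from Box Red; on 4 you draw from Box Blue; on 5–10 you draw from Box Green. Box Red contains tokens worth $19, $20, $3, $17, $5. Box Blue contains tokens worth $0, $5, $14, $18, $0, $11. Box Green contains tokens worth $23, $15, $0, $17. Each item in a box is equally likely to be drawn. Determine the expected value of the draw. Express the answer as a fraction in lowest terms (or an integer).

E[X | Box Red] = (19 + 20 + 3 + 17 + 5)/5 = 64/5
E[X | Box Blue] = (0 + 5 + 14 + 18 + 0 + 11)/6 = 8
E[X | Box Green] = (23 + 15 + 0 + 17)/4 = 55/4
E[X] = (3/10)·64/5 + (1/10)·8 + (3/5)·55/4 = 1289/100

1289/100 dollars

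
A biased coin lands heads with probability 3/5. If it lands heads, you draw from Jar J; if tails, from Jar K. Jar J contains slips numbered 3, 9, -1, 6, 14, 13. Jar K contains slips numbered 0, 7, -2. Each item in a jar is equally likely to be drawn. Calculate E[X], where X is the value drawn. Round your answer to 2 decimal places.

E[X | Jar J] = (3 + 9 − 1 + 6 + 14 + 13)/6 = 22/3
E[X | Jar K] = (0 + 7 − 2)/3 = 5/3
E[X] = (3/5)·22/3 + (2/5)·5/3 = 76/15 ≈ 5.07

5.07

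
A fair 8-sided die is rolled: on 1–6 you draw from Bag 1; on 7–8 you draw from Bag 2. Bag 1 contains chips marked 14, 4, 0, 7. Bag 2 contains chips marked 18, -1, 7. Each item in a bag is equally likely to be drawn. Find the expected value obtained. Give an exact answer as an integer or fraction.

E[X | Bag 1] = (14 + 4 + 0 + 7)/4 = 25/4
E[X | Bag 2] = (18 − 1 + 7)/3 = 8
E[X] = (3/4)·25/4 + (1/4)·8 = 107/16

107/16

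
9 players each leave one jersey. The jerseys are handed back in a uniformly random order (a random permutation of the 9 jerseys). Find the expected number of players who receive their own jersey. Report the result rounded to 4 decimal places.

Let Xᵢ = 1 if person i gets their own jersey. For each i, P(Xᵢ=1) = 1/9.
By linearity of expectation, E[X₁+…+X_9] = 9·(1/9) = 1.
≈ 1.0000

1.0000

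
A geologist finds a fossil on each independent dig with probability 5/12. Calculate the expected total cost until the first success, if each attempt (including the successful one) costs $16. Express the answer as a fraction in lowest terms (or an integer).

E[#attempts] = 1/p = 12/5; E[cost] = 16·12/5 = 192/5.

192/5 dollars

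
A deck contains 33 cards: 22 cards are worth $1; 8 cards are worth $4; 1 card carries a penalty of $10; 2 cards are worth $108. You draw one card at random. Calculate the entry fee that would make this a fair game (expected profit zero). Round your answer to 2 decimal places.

$7.88

E[payout] = (22/33)·1 + (8/33)·4 + (1/33)·(-10) + (2/33)·108 = 260/33
Fair fee = E[payout] = 260/33 ≈ $7.88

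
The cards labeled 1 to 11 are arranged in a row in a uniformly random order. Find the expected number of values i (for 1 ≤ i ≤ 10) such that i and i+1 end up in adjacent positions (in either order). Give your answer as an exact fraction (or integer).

20/11

For each i ∈ {1,…,10}, let Xᵢ = 1 if i and i+1 are adjacent. P(Xᵢ=1) = 2·(11−1)!/11! = 2/11.
By linearity, E[ΣXᵢ] = (10)·(2/11) = 20/11.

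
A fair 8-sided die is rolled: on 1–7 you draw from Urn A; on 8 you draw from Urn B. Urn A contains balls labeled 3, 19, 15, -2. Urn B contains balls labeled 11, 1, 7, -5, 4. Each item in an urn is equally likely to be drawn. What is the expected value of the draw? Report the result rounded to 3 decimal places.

E[X | Urn A] = (3 + 19 + 15 − 2)/4 = 35/4
E[X | Urn B] = (11 + 1 + 7 − 5 + 4)/5 = 18/5
E[X] = (7/8)·35/4 + (1/8)·18/5 = 1297/160 ≈ 8.106

8.106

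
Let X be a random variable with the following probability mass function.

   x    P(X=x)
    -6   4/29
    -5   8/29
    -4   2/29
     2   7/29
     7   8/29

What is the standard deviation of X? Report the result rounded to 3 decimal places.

5.239

E[X] = -2/29, E[X²] = 796/29
Var(X) = E[X²] − (E[X])² = 796/29 − 4/841 = 23080/841
SD(X) = √(23080/841) ≈ 5.239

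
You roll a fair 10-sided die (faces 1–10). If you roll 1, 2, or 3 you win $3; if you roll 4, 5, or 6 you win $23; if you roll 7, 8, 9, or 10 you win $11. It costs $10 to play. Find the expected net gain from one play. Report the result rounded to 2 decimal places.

$2.20

E[payout] = (3/10)·3 + (2/5)·11 + (3/10)·23 = 61/5
Expected profit = 61/5 − 10 = 11/5 ≈ $2.20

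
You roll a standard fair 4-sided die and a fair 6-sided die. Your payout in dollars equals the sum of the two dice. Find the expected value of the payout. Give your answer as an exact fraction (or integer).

Distribution of the sum of the two dice: 2 w.p. 1/24, 3 w.p. 1/12, 4 w.p. 1/8, 5 w.p. 1/6, 6 w.p. 1/6, 7 w.p. 1/6, …
E[payout] = (1/24)·2 + (1/12)·3 + (1/8)·4 + (1/6)·5 + (1/6)·6 + (1/6)·7 + (1/8)·8 + (1/12)·9 + (1/24)·10 = 6

$6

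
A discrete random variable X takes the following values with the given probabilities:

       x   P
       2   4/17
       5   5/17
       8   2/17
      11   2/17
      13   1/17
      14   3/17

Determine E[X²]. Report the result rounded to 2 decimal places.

74.59

E[X²] = (4/17)·4 + (5/17)·25 + (2/17)·64 + (2/17)·121 + (1/17)·169 + (3/17)·196
     = 1268/17 ≈ 74.59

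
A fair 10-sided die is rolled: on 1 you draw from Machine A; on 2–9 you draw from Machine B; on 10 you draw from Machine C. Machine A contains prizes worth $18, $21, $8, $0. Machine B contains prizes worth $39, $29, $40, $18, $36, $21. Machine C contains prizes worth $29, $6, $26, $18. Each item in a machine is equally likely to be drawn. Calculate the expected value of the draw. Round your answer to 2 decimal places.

E[X | Machine A] = (18 + 21 + 8 + 0)/4 = 47/4
E[X | Machine B] = (39 + 29 + 40 + 18 + 36 + 21)/6 = 61/2
E[X | Machine C] = (29 + 6 + 26 + 18)/4 = 79/4
E[X] = (1/10)·47/4 + (4/5)·61/2 + (1/10)·79/4 = 551/20 ≈ 27.55

$27.55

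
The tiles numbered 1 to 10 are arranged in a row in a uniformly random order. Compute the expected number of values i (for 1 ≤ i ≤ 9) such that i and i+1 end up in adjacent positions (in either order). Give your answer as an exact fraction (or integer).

For each i ∈ {1,…,9}, let Xᵢ = 1 if i and i+1 are adjacent. P(Xᵢ=1) = 2·(10−1)!/10! = 2/10.
By linearity, E[ΣXᵢ] = (9)·(2/10) = 9/5.

9/5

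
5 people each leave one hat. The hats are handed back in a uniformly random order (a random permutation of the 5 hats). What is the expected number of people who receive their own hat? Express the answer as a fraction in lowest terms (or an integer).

1

Let Xᵢ = 1 if person i gets their own hat. For each i, P(Xᵢ=1) = 1/5.
By linearity of expectation, E[X₁+…+X_5] = 5·(1/5) = 1.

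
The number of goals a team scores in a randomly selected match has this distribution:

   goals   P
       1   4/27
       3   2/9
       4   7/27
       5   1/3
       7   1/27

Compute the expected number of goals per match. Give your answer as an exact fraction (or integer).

34/9

E[X] = (4/27)·1 + (2/9)·3 + (7/27)·4 + (1/3)·5 + (1/27)·7
     = 34/9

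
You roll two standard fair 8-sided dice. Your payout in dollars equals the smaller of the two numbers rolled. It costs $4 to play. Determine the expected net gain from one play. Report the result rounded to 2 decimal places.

Distribution of the smaller of the two numbers rolled: 1 w.p. 15/64, 2 w.p. 13/64, 3 w.p. 11/64, 4 w.p. 9/64, 5 w.p. 7/64, 6 w.p. 5/64, …
E[payout] = (15/64)·1 + (13/64)·2 + (11/64)·3 + (9/64)·4 + (7/64)·5 + (5/64)·6 + (3/64)·7 + (1/64)·8 = 51/16
Expected profit = 51/16 − 4 = -13/16 ≈ -$0.81

-$0.81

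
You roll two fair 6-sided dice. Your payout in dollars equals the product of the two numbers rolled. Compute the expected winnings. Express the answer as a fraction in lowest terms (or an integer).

Distribution of the product of the two numbers rolled: 1 w.p. 1/36, 2 w.p. 1/18, 3 w.p. 1/18, 4 w.p. 1/12, 5 w.p. 1/18, 6 w.p. 1/9, …
E[payout] = (1/36)·1 + (1/18)·2 + (1/18)·3 + (1/12)·4 + (1/18)·5 + (1/9)·6 + (1/18)·8 + (1/36)·9 + (1/18)·10 + (1/9)·12 + (1/18)·15 + (1/36)·16 + (1/18)·18 + (1/18)·20 + (1/18)·24 + (1/36)·25 + (1/18)·30 + (1/36)·36 = 49/4

49/4 dollars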